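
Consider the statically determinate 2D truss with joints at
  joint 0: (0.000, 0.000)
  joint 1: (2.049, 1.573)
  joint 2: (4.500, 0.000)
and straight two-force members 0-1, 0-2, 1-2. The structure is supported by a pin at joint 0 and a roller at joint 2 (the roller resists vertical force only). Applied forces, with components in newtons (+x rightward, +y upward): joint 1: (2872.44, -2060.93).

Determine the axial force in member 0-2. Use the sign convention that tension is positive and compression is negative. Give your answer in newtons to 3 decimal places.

3026.724

N=3 nodes, M=3 members, R=3 reactions → 2N=6, M+R=6
member 0 (0-1): L=2.5832, (cx,cy)=(0.7932,0.6089)
member 1 (0-2): L=4.5000, (cx,cy)=(1.0000,0.0000)
member 2 (1-2): L=2.9123, (cx,cy)=(0.8416,-0.5401)
solve A·x = −loads:
  F[0-1] = -194.5050 N (compression)
  F[0-2] = +3026.7240 N (tension)
  F[1-2] = -3596.4310 N (compression)
  Rx@0 = -2872.4400 N
  Ry@0 = +118.4425 N
  Ry@2 = +1942.4875 N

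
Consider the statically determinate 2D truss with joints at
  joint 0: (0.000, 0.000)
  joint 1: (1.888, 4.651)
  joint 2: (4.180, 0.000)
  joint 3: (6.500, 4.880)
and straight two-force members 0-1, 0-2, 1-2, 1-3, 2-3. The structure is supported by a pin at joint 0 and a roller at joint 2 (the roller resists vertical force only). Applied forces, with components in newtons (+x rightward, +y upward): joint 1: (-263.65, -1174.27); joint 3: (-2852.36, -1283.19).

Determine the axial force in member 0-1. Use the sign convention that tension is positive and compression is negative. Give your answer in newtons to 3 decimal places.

-3836.809

N=4 nodes, M=5 members, R=3 reactions → 2N=8, M+R=8
member 0 (0-1): L=5.0196, (cx,cy)=(0.3761,0.9266)
member 1 (0-2): L=4.1800, (cx,cy)=(1.0000,0.0000)
member 2 (1-2): L=5.1851, (cx,cy)=(0.4420,-0.8970)
member 3 (1-3): L=4.6177, (cx,cy)=(0.9988,0.0496)
member 4 (2-3): L=5.4034, (cx,cy)=(0.4294,0.9031)
solve A·x = −loads:
  F[0-1] = -3836.8091 N (compression)
  F[0-2] = -1672.8868 N (compression)
  F[1-2] = +2527.0631 N (tension)
  F[1-3] = -2299.3589 N (compression)
  F[2-3] = -1294.5590 N (compression)
  Rx@0 = +3116.0100 N
  Ry@0 = +3555.0667 N
  Ry@2 = -1097.6067 N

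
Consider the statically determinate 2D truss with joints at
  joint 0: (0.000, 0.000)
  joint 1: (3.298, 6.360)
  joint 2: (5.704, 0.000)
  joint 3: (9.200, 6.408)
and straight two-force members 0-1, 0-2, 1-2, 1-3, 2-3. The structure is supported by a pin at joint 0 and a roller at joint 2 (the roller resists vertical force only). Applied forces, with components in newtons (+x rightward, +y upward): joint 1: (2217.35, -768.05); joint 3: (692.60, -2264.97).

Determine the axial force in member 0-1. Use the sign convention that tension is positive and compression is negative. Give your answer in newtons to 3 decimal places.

N=4 nodes, M=5 members, R=3 reactions → 2N=8, M+R=8
member 0 (0-1): L=7.1642, (cx,cy)=(0.4603,0.8877)
member 1 (0-2): L=5.7040, (cx,cy)=(1.0000,0.0000)
member 2 (1-2): L=6.7999, (cx,cy)=(0.3538,-0.9353)
member 3 (1-3): L=5.9022, (cx,cy)=(1.0000,0.0081)
member 4 (2-3): L=7.2996, (cx,cy)=(0.4789,0.8779)
solve A·x = −loads:
  F[0-1] = +4860.2866 N (tension)
  F[0-2] = +672.5579 N (tension)
  F[1-2] = -5417.4314 N (compression)
  F[1-3] = +1936.9533 N (tension)
  F[2-3] = -2598.0667 N (compression)
  Rx@0 = -2909.9500 N
  Ry@0 = -4314.6798 N
  Ry@2 = +7347.6998 N

4860.287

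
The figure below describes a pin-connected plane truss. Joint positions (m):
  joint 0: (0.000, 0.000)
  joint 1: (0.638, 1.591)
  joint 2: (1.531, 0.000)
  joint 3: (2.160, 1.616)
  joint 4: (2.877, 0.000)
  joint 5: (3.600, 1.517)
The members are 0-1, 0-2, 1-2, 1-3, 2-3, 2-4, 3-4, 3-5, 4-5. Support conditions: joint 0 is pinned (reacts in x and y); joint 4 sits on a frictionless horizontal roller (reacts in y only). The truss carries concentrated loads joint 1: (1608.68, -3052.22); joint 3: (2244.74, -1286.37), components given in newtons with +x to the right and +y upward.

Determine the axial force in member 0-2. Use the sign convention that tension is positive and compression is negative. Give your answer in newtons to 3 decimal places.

N=6 nodes, M=9 members, R=3 reactions → 2N=12, M+R=12
member 0 (0-1): L=1.7142, (cx,cy)=(0.3722,0.9282)
member 1 (0-2): L=1.5310, (cx,cy)=(1.0000,0.0000)
member 2 (1-2): L=1.8245, (cx,cy)=(0.4895,-0.8720)
member 3 (1-3): L=1.5222, (cx,cy)=(0.9999,0.0164)
member 4 (2-3): L=1.7341, (cx,cy)=(0.3627,0.9319)
member 5 (2-4): L=1.3460, (cx,cy)=(1.0000,0.0000)
member 6 (3-4): L=1.7679, (cx,cy)=(0.4056,-0.9141)
member 7 (3-5): L=1.4434, (cx,cy)=(0.9976,-0.0686)
member 8 (4-5): L=1.6805, (cx,cy)=(0.4302,0.9027)
solve A·x = −loads:
  F[0-1] = -587.7010 N (compression)
  F[0-2] = +4072.1595 N (tension)
  F[1-2] = -2882.4565 N (compression)
  F[1-3] = -416.6448 N (compression)
  F[2-3] = +2697.2800 N (tension)
  F[2-4] = +1682.9590 N (tension)
  F[3-4] = -4149.7054 N (compression)
  F[3-5] = -0.0000 N (tension)
  F[4-5] = +0.0000 N (tension)
  Rx@0 = -3853.4200 N
  Ry@0 = +545.4773 N
  Ry@4 = +3793.1127 N

4072.159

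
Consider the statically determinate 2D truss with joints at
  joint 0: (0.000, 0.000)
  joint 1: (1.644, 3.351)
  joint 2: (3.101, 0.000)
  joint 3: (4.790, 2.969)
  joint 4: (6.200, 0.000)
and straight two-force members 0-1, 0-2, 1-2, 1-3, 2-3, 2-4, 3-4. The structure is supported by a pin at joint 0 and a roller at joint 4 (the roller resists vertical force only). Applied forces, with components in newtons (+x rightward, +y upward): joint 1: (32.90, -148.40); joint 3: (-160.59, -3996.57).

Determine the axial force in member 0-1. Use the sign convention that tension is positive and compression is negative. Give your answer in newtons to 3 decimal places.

-1199.704

N=5 nodes, M=7 members, R=3 reactions → 2N=10, M+R=10
member 0 (0-1): L=3.7326, (cx,cy)=(0.4404,0.8978)
member 1 (0-2): L=3.1010, (cx,cy)=(1.0000,0.0000)
member 2 (1-2): L=3.6540, (cx,cy)=(0.3987,-0.9171)
member 3 (1-3): L=3.1691, (cx,cy)=(0.9927,-0.1205)
member 4 (2-3): L=3.4158, (cx,cy)=(0.4945,0.8692)
member 5 (2-4): L=3.0990, (cx,cy)=(1.0000,0.0000)
member 6 (3-4): L=3.2868, (cx,cy)=(0.4290,-0.9033)
solve A·x = −loads:
  F[0-1] = -1199.7043 N (compression)
  F[0-2] = +400.7191 N (tension)
  F[1-2] = +1147.5558 N (tension)
  F[1-3] = -1026.3646 N (compression)
  F[2-3] = -1210.7552 N (compression)
  F[2-4] = +1456.9696 N (tension)
  F[3-4] = -3396.2901 N (compression)
  Rx@0 = +127.6900 N
  Ry@0 = +1077.0674 N
  Ry@4 = +3067.9026 N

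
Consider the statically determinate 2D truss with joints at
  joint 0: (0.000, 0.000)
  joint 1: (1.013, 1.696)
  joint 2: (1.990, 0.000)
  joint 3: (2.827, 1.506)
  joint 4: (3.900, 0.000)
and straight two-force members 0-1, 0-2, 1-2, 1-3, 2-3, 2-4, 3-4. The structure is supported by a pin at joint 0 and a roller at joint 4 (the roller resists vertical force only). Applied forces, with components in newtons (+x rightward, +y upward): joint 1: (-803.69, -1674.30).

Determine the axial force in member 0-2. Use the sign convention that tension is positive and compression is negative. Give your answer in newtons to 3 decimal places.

N=5 nodes, M=7 members, R=3 reactions → 2N=10, M+R=10
member 0 (0-1): L=1.9755, (cx,cy)=(0.5128,0.8585)
member 1 (0-2): L=1.9900, (cx,cy)=(1.0000,0.0000)
member 2 (1-2): L=1.9573, (cx,cy)=(0.4992,-0.8665)
member 3 (1-3): L=1.8239, (cx,cy)=(0.9946,-0.1042)
member 4 (2-3): L=1.7230, (cx,cy)=(0.4858,0.8741)
member 5 (2-4): L=1.9100, (cx,cy)=(1.0000,0.0000)
member 6 (3-4): L=1.8492, (cx,cy)=(0.5803,-0.8144)
solve A·x = −loads:
  F[0-1] = -1850.7620 N (compression)
  F[0-2] = +145.3485 N (tension)
  F[1-2] = -86.1710 N (compression)
  F[1-3] = -102.8950 N (compression)
  F[2-3] = +85.4250 N (tension)
  F[2-4] = +60.8365 N (tension)
  F[3-4] = -104.8425 N (compression)
  Rx@0 = +803.6900 N
  Ry@0 = +1588.9134 N
  Ry@4 = +85.3866 N

145.348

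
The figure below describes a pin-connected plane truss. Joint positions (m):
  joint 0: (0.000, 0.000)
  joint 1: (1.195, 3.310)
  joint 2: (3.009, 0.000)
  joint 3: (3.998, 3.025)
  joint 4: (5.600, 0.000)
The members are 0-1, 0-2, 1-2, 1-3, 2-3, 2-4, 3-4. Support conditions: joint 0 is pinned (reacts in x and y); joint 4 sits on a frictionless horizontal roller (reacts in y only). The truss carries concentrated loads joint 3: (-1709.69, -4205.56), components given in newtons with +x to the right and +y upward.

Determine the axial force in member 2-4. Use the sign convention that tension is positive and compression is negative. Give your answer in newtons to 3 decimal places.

1100.975

N=5 nodes, M=7 members, R=3 reactions → 2N=10, M+R=10
member 0 (0-1): L=3.5191, (cx,cy)=(0.3396,0.9406)
member 1 (0-2): L=3.0090, (cx,cy)=(1.0000,0.0000)
member 2 (1-2): L=3.7745, (cx,cy)=(0.4806,-0.8769)
member 3 (1-3): L=2.8175, (cx,cy)=(0.9949,-0.1012)
member 4 (2-3): L=3.1826, (cx,cy)=(0.3108,0.9505)
member 5 (2-4): L=2.5910, (cx,cy)=(1.0000,0.0000)
member 6 (3-4): L=3.4230, (cx,cy)=(0.4680,-0.8837)
solve A·x = −loads:
  F[0-1] = -2260.9778 N (compression)
  F[0-2] = -941.9193 N (compression)
  F[1-2] = +2662.4262 N (tension)
  F[1-3] = -2057.8778 N (compression)
  F[2-3] = -2456.4105 N (compression)
  F[2-4] = +1100.9747 N (tension)
  F[3-4] = -2352.4671 N (compression)
  Rx@0 = +1709.6900 N
  Ry@0 = +2126.6285 N
  Ry@4 = +2078.9315 N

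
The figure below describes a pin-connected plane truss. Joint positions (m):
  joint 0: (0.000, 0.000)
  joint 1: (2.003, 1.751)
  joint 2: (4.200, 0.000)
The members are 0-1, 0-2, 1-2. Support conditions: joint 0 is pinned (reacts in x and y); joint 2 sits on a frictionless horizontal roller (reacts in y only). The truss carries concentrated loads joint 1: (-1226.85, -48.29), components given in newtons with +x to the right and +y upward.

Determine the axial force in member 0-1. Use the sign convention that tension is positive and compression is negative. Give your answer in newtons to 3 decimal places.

N=3 nodes, M=3 members, R=3 reactions → 2N=6, M+R=6
member 0 (0-1): L=2.6605, (cx,cy)=(0.7529,0.6582)
member 1 (0-2): L=4.2000, (cx,cy)=(1.0000,0.0000)
member 2 (1-2): L=2.8094, (cx,cy)=(0.7820,-0.6233)
solve A·x = −loads:
  F[0-1] = -815.5175 N (compression)
  F[0-2] = -612.8637 N (compression)
  F[1-2] = +783.6997 N (tension)
  Rx@0 = +1226.8500 N
  Ry@0 = +536.7399 N
  Ry@2 = -488.4499 N

-815.518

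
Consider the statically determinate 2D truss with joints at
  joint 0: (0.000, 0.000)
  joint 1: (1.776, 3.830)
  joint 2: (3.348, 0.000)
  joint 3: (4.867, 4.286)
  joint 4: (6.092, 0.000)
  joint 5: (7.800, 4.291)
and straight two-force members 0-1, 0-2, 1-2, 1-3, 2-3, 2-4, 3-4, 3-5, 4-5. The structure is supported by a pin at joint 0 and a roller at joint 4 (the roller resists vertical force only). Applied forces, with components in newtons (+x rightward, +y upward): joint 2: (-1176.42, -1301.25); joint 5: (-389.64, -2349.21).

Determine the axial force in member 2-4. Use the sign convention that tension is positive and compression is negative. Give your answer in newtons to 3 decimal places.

N=6 nodes, M=9 members, R=3 reactions → 2N=12, M+R=12
member 0 (0-1): L=4.2217, (cx,cy)=(0.4207,0.9072)
member 1 (0-2): L=3.3480, (cx,cy)=(1.0000,0.0000)
member 2 (1-2): L=4.1401, (cx,cy)=(0.3797,-0.9251)
member 3 (1-3): L=3.1245, (cx,cy)=(0.9893,0.1459)
member 4 (2-3): L=4.5472, (cx,cy)=(0.3341,0.9426)
member 5 (2-4): L=2.7440, (cx,cy)=(1.0000,0.0000)
member 6 (3-4): L=4.4576, (cx,cy)=(0.2748,-0.9615)
member 7 (3-5): L=2.9330, (cx,cy)=(1.0000,0.0017)
member 8 (4-5): L=4.6184, (cx,cy)=(0.3698,0.9291)
solve A·x = −loads:
  F[0-1] = -222.5778 N (compression)
  F[0-2] = -1472.4260 N (compression)
  F[1-2] = +191.7304 N (tension)
  F[1-3] = -168.2363 N (compression)
  F[2-3] = +1192.3746 N (tension)
  F[2-4] = -621.5186 N (compression)
  F[3-4] = -1142.3782 N (compression)
  F[3-5] = +545.8164 N (tension)
  F[4-5] = -2529.4737 N (compression)
  Rx@0 = +1566.0600 N
  Ry@0 = +201.9246 N
  Ry@4 = +3448.5354 N

-621.519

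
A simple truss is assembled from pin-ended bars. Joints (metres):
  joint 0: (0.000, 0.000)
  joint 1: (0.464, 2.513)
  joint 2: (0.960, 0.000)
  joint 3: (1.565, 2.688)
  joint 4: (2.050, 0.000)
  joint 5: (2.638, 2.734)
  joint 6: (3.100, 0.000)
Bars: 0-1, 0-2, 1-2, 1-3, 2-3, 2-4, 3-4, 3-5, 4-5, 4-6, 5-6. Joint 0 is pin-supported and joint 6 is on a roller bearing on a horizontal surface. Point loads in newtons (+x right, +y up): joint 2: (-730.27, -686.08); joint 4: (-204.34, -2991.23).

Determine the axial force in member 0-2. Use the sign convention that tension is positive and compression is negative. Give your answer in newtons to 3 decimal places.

-660.092

N=7 nodes, M=11 members, R=3 reactions → 2N=14, M+R=14
member 0 (0-1): L=2.5555, (cx,cy)=(0.1816,0.9834)
member 1 (0-2): L=0.9600, (cx,cy)=(1.0000,0.0000)
member 2 (1-2): L=2.5615, (cx,cy)=(0.1936,-0.9811)
member 3 (1-3): L=1.1148, (cx,cy)=(0.9876,0.1570)
member 4 (2-3): L=2.7552, (cx,cy)=(0.2196,0.9756)
member 5 (2-4): L=1.0900, (cx,cy)=(1.0000,0.0000)
member 6 (3-4): L=2.7314, (cx,cy)=(0.1776,-0.9841)
member 7 (3-5): L=1.0740, (cx,cy)=(0.9991,0.0428)
member 8 (4-5): L=2.7965, (cx,cy)=(0.2103,0.9776)
member 9 (4-6): L=1.0500, (cx,cy)=(1.0000,0.0000)
member 10 (5-6): L=2.7728, (cx,cy)=(0.1666,-0.9860)
solve A·x = −loads:
  F[0-1] = -1511.9061 N (compression)
  F[0-2] = -660.0920 N (compression)
  F[1-2] = +1426.2389 N (tension)
  F[1-3] = -557.6049 N (compression)
  F[2-3] = -731.0053 N (compression)
  F[2-4] = +506.8671 N (tension)
  F[3-4] = +776.6347 N (tension)
  F[3-5] = -849.8896 N (compression)
  F[4-5] = +2277.8578 N (tension)
  F[4-6] = +370.1635 N (tension)
  F[5-6] = -2221.5905 N (compression)
  Rx@0 = +934.6100 N
  Ry@0 = +1486.7751 N
  Ry@6 = +2190.5349 N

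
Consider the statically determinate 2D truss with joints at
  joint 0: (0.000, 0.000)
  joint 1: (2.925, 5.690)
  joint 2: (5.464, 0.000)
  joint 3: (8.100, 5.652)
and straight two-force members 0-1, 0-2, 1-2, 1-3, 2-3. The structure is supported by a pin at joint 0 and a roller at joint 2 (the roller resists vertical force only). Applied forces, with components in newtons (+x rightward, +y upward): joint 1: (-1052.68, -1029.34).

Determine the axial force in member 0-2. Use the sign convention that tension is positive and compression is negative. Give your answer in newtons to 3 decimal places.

-243.276

N=4 nodes, M=5 members, R=3 reactions → 2N=8, M+R=8
member 0 (0-1): L=6.3978, (cx,cy)=(0.4572,0.8894)
member 1 (0-2): L=5.4640, (cx,cy)=(1.0000,0.0000)
member 2 (1-2): L=6.2308, (cx,cy)=(0.4075,-0.9132)
member 3 (1-3): L=5.1751, (cx,cy)=(1.0000,-0.0073)
member 4 (2-3): L=6.2365, (cx,cy)=(0.4227,0.9063)
solve A·x = −loads:
  F[0-1] = -1770.3914 N (compression)
  F[0-2] = -243.2764 N (compression)
  F[1-2] = +597.0074 N (tension)
  F[1-3] = -0.0000 N (compression)
  F[2-3] = +0.0000 N (tension)
  Rx@0 = +1052.6800 N
  Ry@0 = +1574.5321 N
  Ry@2 = -545.1921 N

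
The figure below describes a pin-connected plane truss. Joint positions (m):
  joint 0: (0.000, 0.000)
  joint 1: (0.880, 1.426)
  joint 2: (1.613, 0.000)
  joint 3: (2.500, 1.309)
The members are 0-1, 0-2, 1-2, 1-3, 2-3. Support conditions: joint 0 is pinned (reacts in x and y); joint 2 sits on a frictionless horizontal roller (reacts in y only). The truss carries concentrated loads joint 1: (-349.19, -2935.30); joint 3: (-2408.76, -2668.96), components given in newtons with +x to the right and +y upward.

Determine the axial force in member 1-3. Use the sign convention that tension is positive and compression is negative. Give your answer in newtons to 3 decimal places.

N=4 nodes, M=5 members, R=3 reactions → 2N=8, M+R=8
member 0 (0-1): L=1.6757, (cx,cy)=(0.5252,0.8510)
member 1 (0-2): L=1.6130, (cx,cy)=(1.0000,0.0000)
member 2 (1-2): L=1.6034, (cx,cy)=(0.4572,-0.8894)
member 3 (1-3): L=1.6242, (cx,cy)=(0.9974,-0.0720)
member 4 (2-3): L=1.5812, (cx,cy)=(0.5610,0.8278)
solve A·x = −loads:
  F[0-1] = -2502.5889 N (compression)
  F[0-2] = -1443.6841 N (compression)
  F[1-2] = -859.3209 N (compression)
  F[1-3] = -573.7150 N (compression)
  F[2-3] = -3273.9151 N (compression)
  Rx@0 = +2757.9500 N
  Ry@0 = +2129.7081 N
  Ry@2 = +3474.5519 N

-573.715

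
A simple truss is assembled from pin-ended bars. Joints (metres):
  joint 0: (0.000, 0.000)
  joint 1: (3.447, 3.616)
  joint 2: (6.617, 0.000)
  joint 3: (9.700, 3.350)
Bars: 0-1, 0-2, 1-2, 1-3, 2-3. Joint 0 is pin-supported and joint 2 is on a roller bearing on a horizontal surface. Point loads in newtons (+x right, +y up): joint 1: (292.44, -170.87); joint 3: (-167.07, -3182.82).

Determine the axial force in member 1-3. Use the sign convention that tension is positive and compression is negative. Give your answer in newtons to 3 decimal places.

2660.419

N=4 nodes, M=5 members, R=3 reactions → 2N=8, M+R=8
member 0 (0-1): L=4.9957, (cx,cy)=(0.6900,0.7238)
member 1 (0-2): L=6.6170, (cx,cy)=(1.0000,0.0000)
member 2 (1-2): L=4.8088, (cx,cy)=(0.6592,-0.7520)
member 3 (1-3): L=6.2587, (cx,cy)=(0.9991,-0.0425)
member 4 (2-3): L=4.5527, (cx,cy)=(0.6772,0.7358)
solve A·x = −loads:
  F[0-1] = +2039.6147 N (tension)
  F[0-2] = -1281.9438 N (compression)
  F[1-2] = -2340.8921 N (compression)
  F[1-3] = +2660.4195 N (tension)
  F[2-3] = -4171.8663 N (compression)
  Rx@0 = -125.3700 N
  Ry@0 = -1476.3117 N
  Ry@2 = +4830.0017 N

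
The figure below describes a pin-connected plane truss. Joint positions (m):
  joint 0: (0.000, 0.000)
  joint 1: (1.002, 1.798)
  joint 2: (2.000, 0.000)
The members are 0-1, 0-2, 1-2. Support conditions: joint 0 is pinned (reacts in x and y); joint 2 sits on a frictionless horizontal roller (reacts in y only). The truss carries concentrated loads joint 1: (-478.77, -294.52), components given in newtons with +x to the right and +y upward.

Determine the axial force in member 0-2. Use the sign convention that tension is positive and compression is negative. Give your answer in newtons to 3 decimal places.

N=3 nodes, M=3 members, R=3 reactions → 2N=6, M+R=6
member 0 (0-1): L=2.0584, (cx,cy)=(0.4868,0.8735)
member 1 (0-2): L=2.0000, (cx,cy)=(1.0000,0.0000)
member 2 (1-2): L=2.0564, (cx,cy)=(0.4853,-0.8743)
solve A·x = −loads:
  F[0-1] = -660.9844 N (compression)
  F[0-2] = -157.0044 N (compression)
  F[1-2] = +323.5120 N (tension)
  Rx@0 = +478.7700 N
  Ry@0 = +577.3797 N
  Ry@2 = -282.8597 N

-157.004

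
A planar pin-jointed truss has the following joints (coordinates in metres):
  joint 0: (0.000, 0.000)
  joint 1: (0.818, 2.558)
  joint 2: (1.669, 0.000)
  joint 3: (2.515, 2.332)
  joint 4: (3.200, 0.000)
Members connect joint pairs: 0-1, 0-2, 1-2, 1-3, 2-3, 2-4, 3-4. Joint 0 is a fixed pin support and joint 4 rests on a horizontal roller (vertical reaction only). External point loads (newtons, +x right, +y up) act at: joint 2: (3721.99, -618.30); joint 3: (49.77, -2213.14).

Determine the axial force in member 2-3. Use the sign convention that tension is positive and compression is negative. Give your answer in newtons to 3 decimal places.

-193.256

N=5 nodes, M=7 members, R=3 reactions → 2N=10, M+R=10
member 0 (0-1): L=2.6856, (cx,cy)=(0.3046,0.9525)
member 1 (0-2): L=1.6690, (cx,cy)=(1.0000,0.0000)
member 2 (1-2): L=2.6958, (cx,cy)=(0.3157,-0.9489)
member 3 (1-3): L=1.7120, (cx,cy)=(0.9912,-0.1320)
member 4 (2-3): L=2.4807, (cx,cy)=(0.3410,0.9401)
member 5 (2-4): L=1.5310, (cx,cy)=(1.0000,0.0000)
member 6 (3-4): L=2.4305, (cx,cy)=(0.2818,-0.9595)
solve A·x = −loads:
  F[0-1] = -769.8794 N (compression)
  F[0-2] = +4006.2549 N (tension)
  F[1-2] = +843.0781 N (tension)
  F[1-3] = -505.0505 N (compression)
  F[2-3] = -193.2556 N (compression)
  F[2-4] = +616.3066 N (tension)
  F[3-4] = -2186.7859 N (compression)
  Rx@0 = -3771.7600 N
  Ry@0 = +733.2983 N
  Ry@4 = +2098.1417 N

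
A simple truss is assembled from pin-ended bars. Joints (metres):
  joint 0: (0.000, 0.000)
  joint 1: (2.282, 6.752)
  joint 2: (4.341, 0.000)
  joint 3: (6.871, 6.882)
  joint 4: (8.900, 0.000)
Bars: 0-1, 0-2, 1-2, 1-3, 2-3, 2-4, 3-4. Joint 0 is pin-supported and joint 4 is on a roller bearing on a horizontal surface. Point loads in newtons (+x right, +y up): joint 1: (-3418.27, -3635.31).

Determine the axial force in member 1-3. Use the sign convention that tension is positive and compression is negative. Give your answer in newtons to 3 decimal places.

1112.471

N=5 nodes, M=7 members, R=3 reactions → 2N=10, M+R=10
member 0 (0-1): L=7.1272, (cx,cy)=(0.3202,0.9474)
member 1 (0-2): L=4.3410, (cx,cy)=(1.0000,0.0000)
member 2 (1-2): L=7.0590, (cx,cy)=(0.2917,-0.9565)
member 3 (1-3): L=4.5908, (cx,cy)=(0.9996,0.0283)
member 4 (2-3): L=7.3323, (cx,cy)=(0.3450,0.9386)
member 5 (2-4): L=4.5590, (cx,cy)=(1.0000,0.0000)
member 6 (3-4): L=7.1749, (cx,cy)=(0.2828,-0.9592)
solve A·x = −loads:
  F[0-1] = -5590.7975 N (compression)
  F[0-2] = -1628.1990 N (compression)
  F[1-2] = +1769.6221 N (tension)
  F[1-3] = +1112.4715 N (tension)
  F[2-3] = -1803.4259 N (compression)
  F[2-4] = -489.7569 N (compression)
  F[3-4] = +1731.8591 N (tension)
  Rx@0 = +3418.2700 N
  Ry@0 = +5296.4765 N
  Ry@4 = -1661.1665 N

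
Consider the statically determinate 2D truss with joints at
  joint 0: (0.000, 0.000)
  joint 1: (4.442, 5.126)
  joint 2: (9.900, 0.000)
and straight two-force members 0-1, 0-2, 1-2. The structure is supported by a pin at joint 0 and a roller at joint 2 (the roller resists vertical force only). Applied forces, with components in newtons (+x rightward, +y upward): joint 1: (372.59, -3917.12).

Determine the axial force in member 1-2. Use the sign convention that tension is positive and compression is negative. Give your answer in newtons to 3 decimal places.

N=3 nodes, M=3 members, R=3 reactions → 2N=6, M+R=6
member 0 (0-1): L=6.7829, (cx,cy)=(0.6549,0.7557)
member 1 (0-2): L=9.9000, (cx,cy)=(1.0000,0.0000)
member 2 (1-2): L=7.4877, (cx,cy)=(0.7289,-0.6846)
solve A·x = −loads:
  F[0-1] = -2602.3131 N (compression)
  F[0-2] = +2076.8075 N (tension)
  F[1-2] = -2849.1223 N (compression)
  Rx@0 = -372.5900 N
  Ry@0 = +1966.6409 N
  Ry@2 = +1950.4791 N

-2849.122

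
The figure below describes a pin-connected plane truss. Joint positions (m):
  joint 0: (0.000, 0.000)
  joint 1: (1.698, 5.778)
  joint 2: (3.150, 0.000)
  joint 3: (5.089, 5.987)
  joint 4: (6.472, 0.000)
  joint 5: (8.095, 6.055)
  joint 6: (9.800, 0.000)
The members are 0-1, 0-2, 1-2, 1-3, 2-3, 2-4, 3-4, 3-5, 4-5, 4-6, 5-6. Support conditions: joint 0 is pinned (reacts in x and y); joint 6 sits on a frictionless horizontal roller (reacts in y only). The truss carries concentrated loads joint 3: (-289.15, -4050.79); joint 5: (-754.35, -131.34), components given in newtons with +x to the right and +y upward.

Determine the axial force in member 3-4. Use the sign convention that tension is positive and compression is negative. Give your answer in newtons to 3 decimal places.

N=7 nodes, M=11 members, R=3 reactions → 2N=14, M+R=14
member 0 (0-1): L=6.0223, (cx,cy)=(0.2820,0.9594)
member 1 (0-2): L=3.1500, (cx,cy)=(1.0000,0.0000)
member 2 (1-2): L=5.9576, (cx,cy)=(0.2437,-0.9698)
member 3 (1-3): L=3.3974, (cx,cy)=(0.9981,0.0615)
member 4 (2-3): L=6.2932, (cx,cy)=(0.3081,0.9514)
member 5 (2-4): L=3.3220, (cx,cy)=(1.0000,0.0000)
member 6 (3-4): L=6.1447, (cx,cy)=(0.2251,-0.9743)
member 7 (3-5): L=3.0068, (cx,cy)=(0.9997,0.0226)
member 8 (4-5): L=6.2687, (cx,cy)=(0.2589,0.9659)
member 9 (4-6): L=3.3280, (cx,cy)=(1.0000,0.0000)
member 10 (5-6): L=6.2905, (cx,cy)=(0.2710,-0.9626)
solve A·x = −loads:
  F[0-1] = -2723.3395 N (compression)
  F[0-2] = -275.6529 N (compression)
  F[1-2] = +2604.9462 N (tension)
  F[1-3] = -1405.3870 N (compression)
  F[2-3] = -2655.5899 N (compression)
  F[2-4] = +1177.4449 N (tension)
  F[3-4] = -1512.7516 N (compression)
  F[3-5] = -1591.7218 N (compression)
  F[4-5] = +1525.9678 N (tension)
  F[4-6] = +441.8862 N (tension)
  F[5-6] = -1630.3070 N (compression)
  Rx@0 = +1043.5000 N
  Ry@0 = +2612.8507 N
  Ry@6 = +1569.2793 N

-1512.752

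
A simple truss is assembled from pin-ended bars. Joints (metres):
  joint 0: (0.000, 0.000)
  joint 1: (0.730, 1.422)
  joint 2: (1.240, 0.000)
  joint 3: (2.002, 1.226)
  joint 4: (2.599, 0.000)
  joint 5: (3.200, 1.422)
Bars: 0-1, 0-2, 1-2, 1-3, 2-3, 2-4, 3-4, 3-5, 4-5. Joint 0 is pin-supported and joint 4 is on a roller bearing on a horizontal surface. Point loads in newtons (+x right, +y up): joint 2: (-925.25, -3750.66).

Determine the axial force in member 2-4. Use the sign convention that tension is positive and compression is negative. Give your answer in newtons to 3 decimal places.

871.379

N=6 nodes, M=9 members, R=3 reactions → 2N=12, M+R=12
member 0 (0-1): L=1.5984, (cx,cy)=(0.4567,0.8896)
member 1 (0-2): L=1.2400, (cx,cy)=(1.0000,0.0000)
member 2 (1-2): L=1.5107, (cx,cy)=(0.3376,-0.9413)
member 3 (1-3): L=1.2870, (cx,cy)=(0.9883,-0.1523)
member 4 (2-3): L=1.4435, (cx,cy)=(0.5279,0.8493)
member 5 (2-4): L=1.3590, (cx,cy)=(1.0000,0.0000)
member 6 (3-4): L=1.3636, (cx,cy)=(0.4378,-0.8991)
member 7 (3-5): L=1.2139, (cx,cy)=(0.9869,0.1615)
member 8 (4-5): L=1.5438, (cx,cy)=(0.3893,0.9211)
solve A·x = −loads:
  F[0-1] = -2204.5267 N (compression)
  F[0-2] = +81.5522 N (tension)
  F[1-2] = +2379.8458 N (tension)
  F[1-3] = -1831.5882 N (compression)
  F[2-3] = +1778.5200 N (tension)
  F[2-4] = +871.3787 N (tension)
  F[3-4] = -1990.3478 N (compression)
  F[3-5] = +0.0000 N (tension)
  F[4-5] = -0.0000 N (compression)
  Rx@0 = +925.2500 N
  Ry@0 = +1961.1954 N
  Ry@4 = +1789.4646 N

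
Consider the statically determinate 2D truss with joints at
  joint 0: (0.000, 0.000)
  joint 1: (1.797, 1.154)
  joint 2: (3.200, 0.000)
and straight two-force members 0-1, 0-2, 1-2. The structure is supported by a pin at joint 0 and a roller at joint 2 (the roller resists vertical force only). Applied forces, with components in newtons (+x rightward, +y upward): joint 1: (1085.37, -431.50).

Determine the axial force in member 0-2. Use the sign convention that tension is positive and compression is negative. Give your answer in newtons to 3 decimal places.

770.466

N=3 nodes, M=3 members, R=3 reactions → 2N=6, M+R=6
member 0 (0-1): L=2.1356, (cx,cy)=(0.8414,0.5404)
member 1 (0-2): L=3.2000, (cx,cy)=(1.0000,0.0000)
member 2 (1-2): L=1.8166, (cx,cy)=(0.7723,-0.6352)
solve A·x = −loads:
  F[0-1] = +374.2460 N (tension)
  F[0-2] = +770.4656 N (tension)
  F[1-2] = -997.6099 N (compression)
  Rx@0 = -1085.3700 N
  Ry@0 = -202.2258 N
  Ry@2 = +633.7258 N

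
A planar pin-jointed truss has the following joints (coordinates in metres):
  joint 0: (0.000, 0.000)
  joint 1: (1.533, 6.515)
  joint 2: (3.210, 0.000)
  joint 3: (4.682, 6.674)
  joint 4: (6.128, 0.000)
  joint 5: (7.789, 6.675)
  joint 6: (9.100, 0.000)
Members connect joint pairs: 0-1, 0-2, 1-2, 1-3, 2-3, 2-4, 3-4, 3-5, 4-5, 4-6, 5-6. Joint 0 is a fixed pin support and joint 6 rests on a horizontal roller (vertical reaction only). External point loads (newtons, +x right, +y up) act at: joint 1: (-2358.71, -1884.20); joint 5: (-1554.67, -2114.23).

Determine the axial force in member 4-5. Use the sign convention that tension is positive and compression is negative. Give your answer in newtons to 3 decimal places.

-2901.875

N=7 nodes, M=11 members, R=3 reactions → 2N=14, M+R=14
member 0 (0-1): L=6.6929, (cx,cy)=(0.2290,0.9734)
member 1 (0-2): L=3.2100, (cx,cy)=(1.0000,0.0000)
member 2 (1-2): L=6.7274, (cx,cy)=(0.2493,-0.9684)
member 3 (1-3): L=3.1530, (cx,cy)=(0.9987,0.0504)
member 4 (2-3): L=6.8344, (cx,cy)=(0.2154,0.9765)
member 5 (2-4): L=2.9180, (cx,cy)=(1.0000,0.0000)
member 6 (3-4): L=6.8288, (cx,cy)=(0.2117,-0.9773)
member 7 (3-5): L=3.1070, (cx,cy)=(1.0000,0.0003)
member 8 (4-5): L=6.8786, (cx,cy)=(0.2415,0.9704)
member 9 (4-6): L=2.9720, (cx,cy)=(1.0000,0.0000)
member 10 (5-6): L=6.8025, (cx,cy)=(0.1927,-0.9813)
solve A·x = −loads:
  F[0-1] = -4828.8029 N (compression)
  F[0-2] = -2807.3540 N (compression)
  F[1-2] = +2935.1965 N (tension)
  F[1-3] = +521.6618 N (tension)
  F[2-3] = -2910.8540 N (compression)
  F[2-4] = -1448.7256 N (compression)
  F[3-4] = +2881.3365 N (tension)
  F[3-5] = -716.0636 N (compression)
  F[4-5] = -2901.8748 N (compression)
  F[4-6] = -137.8760 N (compression)
  F[5-6] = +715.4118 N (tension)
  Rx@0 = +3913.3800 N
  Ry@0 = +4700.4302 N
  Ry@6 = -702.0002 N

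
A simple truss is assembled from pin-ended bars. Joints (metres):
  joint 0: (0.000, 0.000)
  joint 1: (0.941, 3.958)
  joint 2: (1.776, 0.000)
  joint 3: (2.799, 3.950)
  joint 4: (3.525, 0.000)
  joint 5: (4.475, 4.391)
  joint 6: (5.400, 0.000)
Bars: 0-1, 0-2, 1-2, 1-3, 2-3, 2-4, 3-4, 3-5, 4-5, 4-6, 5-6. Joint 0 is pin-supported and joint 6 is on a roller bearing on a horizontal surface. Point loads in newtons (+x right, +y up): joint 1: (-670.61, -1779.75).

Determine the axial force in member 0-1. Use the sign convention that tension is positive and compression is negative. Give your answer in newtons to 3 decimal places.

-2015.808

N=7 nodes, M=11 members, R=3 reactions → 2N=14, M+R=14
member 0 (0-1): L=4.0683, (cx,cy)=(0.2313,0.9729)
member 1 (0-2): L=1.7760, (cx,cy)=(1.0000,0.0000)
member 2 (1-2): L=4.0451, (cx,cy)=(0.2064,-0.9785)
member 3 (1-3): L=1.8580, (cx,cy)=(1.0000,-0.0043)
member 4 (2-3): L=4.0803, (cx,cy)=(0.2507,0.9681)
member 5 (2-4): L=1.7490, (cx,cy)=(1.0000,0.0000)
member 6 (3-4): L=4.0162, (cx,cy)=(0.1808,-0.9835)
member 7 (3-5): L=1.7330, (cx,cy)=(0.9671,0.2545)
member 8 (4-5): L=4.4926, (cx,cy)=(0.2115,0.9774)
member 9 (4-6): L=1.8750, (cx,cy)=(1.0000,0.0000)
member 10 (5-6): L=4.4874, (cx,cy)=(0.2061,-0.9785)
solve A·x = −loads:
  F[0-1] = -2015.8078 N (compression)
  F[0-2] = -204.3551 N (compression)
  F[1-2] = +184.6555 N (tension)
  F[1-3] = +166.2398 N (tension)
  F[2-3] = -186.6397 N (compression)
  F[2-4] = -119.4448 N (compression)
  F[3-4] = +206.4061 N (tension)
  F[3-5] = +84.9285 N (tension)
  F[4-5] = -207.7025 N (compression)
  F[4-6] = -38.2122 N (compression)
  F[5-6] = +185.3755 N (tension)
  Rx@0 = +670.6100 N
  Ry@0 = +1961.1444 N
  Ry@6 = -181.3944 N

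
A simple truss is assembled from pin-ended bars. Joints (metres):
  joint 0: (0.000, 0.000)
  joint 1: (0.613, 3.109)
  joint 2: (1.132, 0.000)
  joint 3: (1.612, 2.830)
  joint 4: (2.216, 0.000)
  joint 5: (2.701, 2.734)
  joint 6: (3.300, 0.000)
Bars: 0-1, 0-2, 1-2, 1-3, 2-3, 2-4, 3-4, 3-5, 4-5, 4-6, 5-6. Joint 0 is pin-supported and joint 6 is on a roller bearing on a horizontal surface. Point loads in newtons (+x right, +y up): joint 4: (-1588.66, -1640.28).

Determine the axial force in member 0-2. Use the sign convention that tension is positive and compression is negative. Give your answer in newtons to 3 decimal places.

N=7 nodes, M=11 members, R=3 reactions → 2N=14, M+R=14
member 0 (0-1): L=3.1689, (cx,cy)=(0.1934,0.9811)
member 1 (0-2): L=1.1320, (cx,cy)=(1.0000,0.0000)
member 2 (1-2): L=3.1520, (cx,cy)=(0.1647,-0.9864)
member 3 (1-3): L=1.0372, (cx,cy)=(0.9631,-0.2690)
member 4 (2-3): L=2.8704, (cx,cy)=(0.1672,0.9859)
member 5 (2-4): L=1.0840, (cx,cy)=(1.0000,0.0000)
member 6 (3-4): L=2.8937, (cx,cy)=(0.2087,-0.9780)
member 7 (3-5): L=1.0932, (cx,cy)=(0.9961,-0.0878)
member 8 (4-5): L=2.7767, (cx,cy)=(0.1747,0.9846)
member 9 (4-6): L=1.0840, (cx,cy)=(1.0000,0.0000)
member 10 (5-6): L=2.7988, (cx,cy)=(0.2140,-0.9768)
solve A·x = −loads:
  F[0-1] = -549.1806 N (compression)
  F[0-2] = -1482.4237 N (compression)
  F[1-2] = +604.5271 N (tension)
  F[1-3] = -213.6498 N (compression)
  F[2-3] = -604.7920 N (compression)
  F[2-4] = -1281.7494 N (compression)
  F[3-4] = +589.7020 N (tension)
  F[3-5] = -431.6647 N (compression)
  F[4-5] = +1080.1720 N (tension)
  F[4-6] = +241.3249 N (tension)
  F[5-6] = -1127.5993 N (compression)
  Rx@0 = +1588.6600 N
  Ry@0 = +538.8071 N
  Ry@6 = +1101.4729 N

-1482.424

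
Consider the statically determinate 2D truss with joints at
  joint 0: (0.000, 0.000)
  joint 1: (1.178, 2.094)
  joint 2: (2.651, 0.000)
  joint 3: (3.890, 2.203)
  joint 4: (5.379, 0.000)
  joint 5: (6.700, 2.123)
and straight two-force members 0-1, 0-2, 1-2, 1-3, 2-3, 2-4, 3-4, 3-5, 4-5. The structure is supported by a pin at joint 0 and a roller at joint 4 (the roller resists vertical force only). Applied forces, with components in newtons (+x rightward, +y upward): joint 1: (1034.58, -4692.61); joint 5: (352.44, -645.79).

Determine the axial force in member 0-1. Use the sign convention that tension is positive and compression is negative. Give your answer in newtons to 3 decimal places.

N=6 nodes, M=9 members, R=3 reactions → 2N=12, M+R=12
member 0 (0-1): L=2.4026, (cx,cy)=(0.4903,0.8716)
member 1 (0-2): L=2.6510, (cx,cy)=(1.0000,0.0000)
member 2 (1-2): L=2.5602, (cx,cy)=(0.5753,-0.8179)
member 3 (1-3): L=2.7142, (cx,cy)=(0.9992,0.0402)
member 4 (2-3): L=2.5275, (cx,cy)=(0.4902,0.8716)
member 5 (2-4): L=2.7280, (cx,cy)=(1.0000,0.0000)
member 6 (3-4): L=2.6590, (cx,cy)=(0.5600,-0.8285)
member 7 (3-5): L=2.8111, (cx,cy)=(0.9996,-0.0285)
member 8 (4-5): L=2.5004, (cx,cy)=(0.5283,0.8491)
solve A·x = −loads:
  F[0-1] = -3401.3728 N (compression)
  F[0-2] = +3054.7157 N (tension)
  F[1-2] = -2183.9119 N (compression)
  F[1-3] = -1446.9330 N (compression)
  F[2-3] = +2049.3636 N (tension)
  F[2-4] = +793.5977 N (tension)
  F[3-4] = -2111.3142 N (compression)
  F[3-5] = +741.4427 N (tension)
  F[4-5] = -735.7493 N (compression)
  Rx@0 = -1387.0200 N
  Ry@0 = +2964.4777 N
  Ry@4 = +2373.9223 N

-3401.373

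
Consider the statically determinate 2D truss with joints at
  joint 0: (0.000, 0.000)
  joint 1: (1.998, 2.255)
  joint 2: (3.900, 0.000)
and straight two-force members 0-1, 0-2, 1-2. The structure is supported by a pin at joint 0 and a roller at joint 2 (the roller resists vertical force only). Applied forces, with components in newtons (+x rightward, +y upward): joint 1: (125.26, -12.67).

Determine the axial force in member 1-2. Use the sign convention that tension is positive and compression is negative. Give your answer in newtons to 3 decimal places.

N=3 nodes, M=3 members, R=3 reactions → 2N=6, M+R=6
member 0 (0-1): L=3.0128, (cx,cy)=(0.6632,0.7485)
member 1 (0-2): L=3.9000, (cx,cy)=(1.0000,0.0000)
member 2 (1-2): L=2.9500, (cx,cy)=(0.6447,-0.7644)
solve A·x = −loads:
  F[0-1] = +88.5097 N (tension)
  F[0-2] = +66.5632 N (tension)
  F[1-2] = -103.2402 N (compression)
  Rx@0 = -125.2600 N
  Ry@0 = -66.2469 N
  Ry@2 = +78.9169 N

-103.240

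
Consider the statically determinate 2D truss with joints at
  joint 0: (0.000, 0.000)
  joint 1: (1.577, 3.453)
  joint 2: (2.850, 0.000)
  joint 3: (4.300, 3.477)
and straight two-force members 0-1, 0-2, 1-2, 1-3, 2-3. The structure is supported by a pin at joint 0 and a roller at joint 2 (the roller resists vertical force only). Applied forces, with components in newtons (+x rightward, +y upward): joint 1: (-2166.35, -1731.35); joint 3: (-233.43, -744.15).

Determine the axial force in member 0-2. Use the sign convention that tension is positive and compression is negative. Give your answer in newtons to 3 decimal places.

N=4 nodes, M=5 members, R=3 reactions → 2N=8, M+R=8
member 0 (0-1): L=3.7961, (cx,cy)=(0.4154,0.9096)
member 1 (0-2): L=2.8500, (cx,cy)=(1.0000,0.0000)
member 2 (1-2): L=3.6802, (cx,cy)=(0.3459,-0.9383)
member 3 (1-3): L=2.7231, (cx,cy)=(1.0000,0.0088)
member 4 (2-3): L=3.7672, (cx,cy)=(0.3849,0.9230)
solve A·x = −loads:
  F[0-1] = -3632.5095 N (compression)
  F[0-2] = -890.7274 N (compression)
  F[1-2] = +1677.0807 N (tension)
  F[1-3] = +77.1867 N (tension)
  F[2-3] = -807.0025 N (compression)
  Rx@0 = +2399.7800 N
  Ry@0 = +3304.2224 N
  Ry@2 = -828.7224 N

-890.727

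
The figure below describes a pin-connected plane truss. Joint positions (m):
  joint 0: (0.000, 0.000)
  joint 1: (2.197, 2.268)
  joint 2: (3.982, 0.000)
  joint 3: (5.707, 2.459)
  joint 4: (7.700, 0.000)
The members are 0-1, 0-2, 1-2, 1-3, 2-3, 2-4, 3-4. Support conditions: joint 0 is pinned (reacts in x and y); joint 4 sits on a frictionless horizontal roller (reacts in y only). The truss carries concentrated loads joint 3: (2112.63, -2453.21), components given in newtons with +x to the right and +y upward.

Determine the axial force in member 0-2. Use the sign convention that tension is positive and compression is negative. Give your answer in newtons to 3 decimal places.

2074.170

N=5 nodes, M=7 members, R=3 reactions → 2N=10, M+R=10
member 0 (0-1): L=3.1576, (cx,cy)=(0.6958,0.7183)
member 1 (0-2): L=3.9820, (cx,cy)=(1.0000,0.0000)
member 2 (1-2): L=2.8862, (cx,cy)=(0.6185,-0.7858)
member 3 (1-3): L=3.5152, (cx,cy)=(0.9985,0.0543)
member 4 (2-3): L=3.0037, (cx,cy)=(0.5743,0.8187)
member 5 (2-4): L=3.7180, (cx,cy)=(1.0000,0.0000)
member 6 (3-4): L=3.1652, (cx,cy)=(0.6297,-0.7769)
solve A·x = −loads:
  F[0-1] = +55.2760 N (tension)
  F[0-2] = +2074.1703 N (tension)
  F[1-2] = -45.8953 N (compression)
  F[1-3] = +66.9432 N (tension)
  F[2-3] = +44.0543 N (tension)
  F[2-4] = +2020.4859 N (tension)
  F[3-4] = -3208.8902 N (compression)
  Rx@0 = -2112.6300 N
  Ry@0 = -39.7026 N
  Ry@4 = +2492.9126 N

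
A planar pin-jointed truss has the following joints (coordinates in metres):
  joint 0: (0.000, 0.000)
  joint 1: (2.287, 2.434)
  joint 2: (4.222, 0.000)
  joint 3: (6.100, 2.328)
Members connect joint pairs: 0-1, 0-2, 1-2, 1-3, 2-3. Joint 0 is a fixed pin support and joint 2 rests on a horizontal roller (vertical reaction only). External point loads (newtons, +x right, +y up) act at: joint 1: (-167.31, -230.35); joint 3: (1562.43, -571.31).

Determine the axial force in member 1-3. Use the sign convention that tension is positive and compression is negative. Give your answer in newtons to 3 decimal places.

1979.691

N=4 nodes, M=5 members, R=3 reactions → 2N=8, M+R=8
member 0 (0-1): L=3.3399, (cx,cy)=(0.6848,0.7288)
member 1 (0-2): L=4.2220, (cx,cy)=(1.0000,0.0000)
member 2 (1-2): L=3.1094, (cx,cy)=(0.6223,-0.7828)
member 3 (1-3): L=3.8145, (cx,cy)=(0.9996,-0.0278)
member 4 (2-3): L=2.9911, (cx,cy)=(0.6279,0.7783)
solve A·x = −loads:
  F[0-1] = +1253.6427 N (tension)
  F[0-2] = +536.6789 N (tension)
  F[1-2] = -1531.6991 N (compression)
  F[1-3] = +1979.6915 N (tension)
  F[2-3] = -663.3490 N (compression)
  Rx@0 = -1395.1200 N
  Ry@0 = -913.6185 N
  Ry@2 = +1715.2785 N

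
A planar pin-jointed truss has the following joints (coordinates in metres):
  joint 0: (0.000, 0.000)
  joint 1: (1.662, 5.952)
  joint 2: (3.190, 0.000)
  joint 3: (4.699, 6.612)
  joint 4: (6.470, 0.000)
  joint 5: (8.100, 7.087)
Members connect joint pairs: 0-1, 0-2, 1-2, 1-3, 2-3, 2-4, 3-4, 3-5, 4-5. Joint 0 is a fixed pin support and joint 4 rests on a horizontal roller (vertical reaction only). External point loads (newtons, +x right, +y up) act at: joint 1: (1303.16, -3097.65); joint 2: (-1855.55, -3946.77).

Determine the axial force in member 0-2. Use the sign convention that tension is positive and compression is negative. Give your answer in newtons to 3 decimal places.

N=6 nodes, M=9 members, R=3 reactions → 2N=12, M+R=12
member 0 (0-1): L=6.1797, (cx,cy)=(0.2689,0.9632)
member 1 (0-2): L=3.1900, (cx,cy)=(1.0000,0.0000)
member 2 (1-2): L=6.1450, (cx,cy)=(0.2487,-0.9686)
member 3 (1-3): L=3.1079, (cx,cy)=(0.9772,0.2124)
member 4 (2-3): L=6.7820, (cx,cy)=(0.2225,0.9749)
member 5 (2-4): L=3.2800, (cx,cy)=(1.0000,0.0000)
member 6 (3-4): L=6.8451, (cx,cy)=(0.2587,-0.9660)
member 7 (3-5): L=3.4340, (cx,cy)=(0.9904,0.1383)
member 8 (4-5): L=7.2720, (cx,cy)=(0.2241,0.9746)
solve A·x = −loads:
  F[0-1] = -3222.6795 N (compression)
  F[0-2] = +314.3355 N (tension)
  F[1-2] = -454.9720 N (compression)
  F[1-3] = -2104.7611 N (compression)
  F[2-3] = +4500.2620 N (tension)
  F[2-4] = +1055.4429 N (tension)
  F[3-4] = -4079.3791 N (compression)
  F[3-5] = +0.0000 N (tension)
  F[4-5] = -0.0000 N (compression)
  Rx@0 = +552.3900 N
  Ry@0 = +3103.9410 N
  Ry@4 = +3940.4790 N

314.335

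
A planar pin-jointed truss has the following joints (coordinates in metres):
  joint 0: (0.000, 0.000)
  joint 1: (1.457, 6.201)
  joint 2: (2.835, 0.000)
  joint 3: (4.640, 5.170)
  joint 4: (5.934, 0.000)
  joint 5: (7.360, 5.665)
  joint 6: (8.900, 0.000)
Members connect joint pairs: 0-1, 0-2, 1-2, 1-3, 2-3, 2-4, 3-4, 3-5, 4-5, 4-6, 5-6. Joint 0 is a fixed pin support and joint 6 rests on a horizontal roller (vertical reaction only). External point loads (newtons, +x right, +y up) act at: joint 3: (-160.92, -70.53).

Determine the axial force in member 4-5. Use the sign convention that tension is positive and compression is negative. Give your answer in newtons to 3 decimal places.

-64.316

N=7 nodes, M=11 members, R=3 reactions → 2N=14, M+R=14
member 0 (0-1): L=6.3699, (cx,cy)=(0.2287,0.9735)
member 1 (0-2): L=2.8350, (cx,cy)=(1.0000,0.0000)
member 2 (1-2): L=6.3523, (cx,cy)=(0.2169,-0.9762)
member 3 (1-3): L=3.3458, (cx,cy)=(0.9513,-0.3081)
member 4 (2-3): L=5.4760, (cx,cy)=(0.3296,0.9441)
member 5 (2-4): L=3.0990, (cx,cy)=(1.0000,0.0000)
member 6 (3-4): L=5.3295, (cx,cy)=(0.2428,-0.9701)
member 7 (3-5): L=2.7647, (cx,cy)=(0.9838,0.1790)
member 8 (4-5): L=5.8417, (cx,cy)=(0.2441,0.9697)
member 9 (4-6): L=2.9660, (cx,cy)=(1.0000,0.0000)
member 10 (5-6): L=5.8706, (cx,cy)=(0.2623,-0.9650)
solve A·x = −loads:
  F[0-1] = -130.7026 N (compression)
  F[0-2] = -131.0240 N (compression)
  F[1-2] = +151.1402 N (tension)
  F[1-3] = -65.8891 N (compression)
  F[2-3] = -156.2746 N (compression)
  F[2-4] = -46.7261 N (compression)
  F[3-4] = +64.2940 N (tension)
  F[3-5] = +31.6266 N (tension)
  F[4-5] = -64.3158 N (compression)
  F[4-6] = -15.4156 N (compression)
  F[5-6] = +58.7655 N (tension)
  Rx@0 = +160.9200 N
  Ry@0 = +127.2376 N
  Ry@6 = -56.7076 N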